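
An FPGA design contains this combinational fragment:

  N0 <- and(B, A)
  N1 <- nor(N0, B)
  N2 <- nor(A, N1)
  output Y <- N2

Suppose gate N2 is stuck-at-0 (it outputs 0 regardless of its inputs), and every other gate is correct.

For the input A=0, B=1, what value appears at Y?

Propagate with N2 forced: N0=0, N1=0, N2=0 [stuck-at-0].
So Y = 0. (Without the fault it would be 1.)

0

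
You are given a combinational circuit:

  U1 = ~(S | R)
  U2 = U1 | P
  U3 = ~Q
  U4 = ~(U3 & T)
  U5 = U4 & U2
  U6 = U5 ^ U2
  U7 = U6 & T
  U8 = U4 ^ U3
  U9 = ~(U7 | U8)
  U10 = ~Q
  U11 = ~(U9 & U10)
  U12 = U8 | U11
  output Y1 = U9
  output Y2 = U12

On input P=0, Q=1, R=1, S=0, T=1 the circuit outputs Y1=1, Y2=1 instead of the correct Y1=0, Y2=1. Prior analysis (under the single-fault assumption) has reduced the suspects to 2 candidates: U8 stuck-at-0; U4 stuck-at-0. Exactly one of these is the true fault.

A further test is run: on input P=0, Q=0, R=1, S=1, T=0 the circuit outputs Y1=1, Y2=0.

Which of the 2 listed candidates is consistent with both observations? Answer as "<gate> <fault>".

Evaluate each candidate on input P=0, Q=0, R=1, S=1, T=0:
  U8 stuck-at-0: U1=0, U2=0, U3=1, U4=1, U5=0, U6=0, U7=0, U8=0 [stuck-at-0], U9=1, U10=1, U11=0, U12=0 → Y1=1, Y2=0 — matches
  U4 stuck-at-0: U1=0, U2=0, U3=1, U4=0 [stuck-at-0], U5=0, U6=0, U7=0, U8=1, U9=0, U10=1, U11=1, U12=1 → Y1=0, Y2=1 — eliminated
Only U8 stuck-at-0 reproduces the observed Y1=1, Y2=0.

U8 stuck-at-0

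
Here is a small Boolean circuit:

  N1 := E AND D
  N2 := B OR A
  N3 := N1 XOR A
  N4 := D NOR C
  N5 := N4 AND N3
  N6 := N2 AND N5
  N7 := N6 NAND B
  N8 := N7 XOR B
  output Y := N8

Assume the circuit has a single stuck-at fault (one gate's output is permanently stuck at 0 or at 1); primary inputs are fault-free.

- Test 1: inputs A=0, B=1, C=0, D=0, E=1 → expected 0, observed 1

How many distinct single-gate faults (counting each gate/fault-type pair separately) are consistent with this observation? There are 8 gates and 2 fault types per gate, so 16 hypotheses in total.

Fault-free: N1=0, N2=1, N3=0, N4=1, N5=0, N6=0, N7=1, N8=0 → 0. Observed 1.
  N1: stuck-at-1 ✓; others ✗
  N2: none of the 2 fault types match ✗
  N3: stuck-at-1 ✓; others ✗
  N4: none of the 2 fault types match ✗
  N5: stuck-at-1 ✓; others ✗
  N6: stuck-at-1 ✓; others ✗
  N7: stuck-at-0 ✓; others ✗
  N8: stuck-at-1 ✓; others ✗
Consistent faults: {N1 stuck-at-1, N3 stuck-at-1, N5 stuck-at-1, N6 stuck-at-1, N7 stuck-at-0, N8 stuck-at-1} — 6 in all.

6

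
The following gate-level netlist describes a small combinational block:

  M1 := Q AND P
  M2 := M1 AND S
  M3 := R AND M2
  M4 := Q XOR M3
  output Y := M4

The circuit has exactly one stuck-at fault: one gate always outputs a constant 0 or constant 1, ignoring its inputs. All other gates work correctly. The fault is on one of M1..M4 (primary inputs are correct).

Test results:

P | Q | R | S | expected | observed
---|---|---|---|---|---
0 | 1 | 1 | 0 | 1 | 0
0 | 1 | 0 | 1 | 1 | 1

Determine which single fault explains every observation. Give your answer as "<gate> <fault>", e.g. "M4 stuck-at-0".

M2 stuck-at-1

Fault-free values for test 1 (P=0, Q=1, R=1, S=0): M1=0, M2=0, M3=0, M4=1, giving Y=1. Observed 0.
Test 1: faults giving observed 0 are {M2 stuck-at-1, M3 stuck-at-1, M4 stuck-at-0}.
Test 2 (P=0, Q=1, R=0, S=1): fault-free M1=0, M2=0, M3=0, M4=1 → 1; observed 1. Eliminates M3 stuck-at-1, M4 stuck-at-0.
Only M2 stuck-at-1 is consistent with every test.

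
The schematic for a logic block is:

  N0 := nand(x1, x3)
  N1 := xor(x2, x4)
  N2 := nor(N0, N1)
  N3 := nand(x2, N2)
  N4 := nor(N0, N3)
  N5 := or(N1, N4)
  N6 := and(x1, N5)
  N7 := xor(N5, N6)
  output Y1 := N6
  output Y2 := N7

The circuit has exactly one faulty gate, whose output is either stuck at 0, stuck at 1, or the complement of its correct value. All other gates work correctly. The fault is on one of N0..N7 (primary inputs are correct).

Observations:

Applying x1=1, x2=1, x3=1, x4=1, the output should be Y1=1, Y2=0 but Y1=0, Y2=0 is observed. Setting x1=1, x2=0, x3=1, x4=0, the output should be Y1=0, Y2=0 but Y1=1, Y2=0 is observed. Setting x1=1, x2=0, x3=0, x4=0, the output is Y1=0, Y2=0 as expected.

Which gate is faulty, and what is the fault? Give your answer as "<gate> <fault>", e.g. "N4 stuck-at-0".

N3 inverted output

Fault-free values for test 1 (x1=1, x2=1, x3=1, x4=1): N0=0, N1=0, N2=1, N3=0, N4=1, N5=1, N6=1, N7=0, giving Y1=1, Y2=0. Observed Y1=0, Y2=0.
Test 1: faults giving observed Y1=0, Y2=0 are {N0 stuck-at-1, N0 inverted output, N2 stuck-at-0, N2 inverted output, N3 stuck-at-1, N3 inverted output, N4 stuck-at-0, N4 inverted output, N5 stuck-at-0, N5 inverted output}.
Test 2 (x1=1, x2=0, x3=1, x4=0): fault-free N0=0, N1=0, N2=1, N3=1, N4=0, N5=0, N6=0, N7=0 → Y1=0, Y2=0; observed Y1=1, Y2=0. Eliminates N0 stuck-at-1, N0 inverted output, N2 stuck-at-0, N2 inverted output, N3 stuck-at-1, N4 stuck-at-0, N5 stuck-at-0.
Test 3 (x1=1, x2=0, x3=0, x4=0): fault-free N0=1, N1=0, N2=0, N3=1, N4=0, N5=0, N6=0, N7=0 → Y1=0, Y2=0; observed Y1=0, Y2=0. Eliminates N4 inverted output, N5 inverted output.
Only N3 inverted output is consistent with every test.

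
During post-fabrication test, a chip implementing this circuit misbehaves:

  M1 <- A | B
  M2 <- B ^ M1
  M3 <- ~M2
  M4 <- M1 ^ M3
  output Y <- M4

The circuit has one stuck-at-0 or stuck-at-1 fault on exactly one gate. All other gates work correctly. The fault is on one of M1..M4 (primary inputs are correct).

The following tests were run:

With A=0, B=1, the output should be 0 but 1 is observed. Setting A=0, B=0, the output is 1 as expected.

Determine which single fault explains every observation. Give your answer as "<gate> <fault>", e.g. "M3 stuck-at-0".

M4 stuck-at-1

Fault-free values for test 1 (A=0, B=1): M1=1, M2=0, M3=1, M4=0, giving Y=0. Observed 1.
Test 1: faults giving observed 1 are {M2 stuck-at-1, M3 stuck-at-0, M4 stuck-at-1}.
Test 2 (A=0, B=0): fault-free M1=0, M2=0, M3=1, M4=1 → 1; observed 1. Eliminates M2 stuck-at-1, M3 stuck-at-0.
Only M4 stuck-at-1 is consistent with every test.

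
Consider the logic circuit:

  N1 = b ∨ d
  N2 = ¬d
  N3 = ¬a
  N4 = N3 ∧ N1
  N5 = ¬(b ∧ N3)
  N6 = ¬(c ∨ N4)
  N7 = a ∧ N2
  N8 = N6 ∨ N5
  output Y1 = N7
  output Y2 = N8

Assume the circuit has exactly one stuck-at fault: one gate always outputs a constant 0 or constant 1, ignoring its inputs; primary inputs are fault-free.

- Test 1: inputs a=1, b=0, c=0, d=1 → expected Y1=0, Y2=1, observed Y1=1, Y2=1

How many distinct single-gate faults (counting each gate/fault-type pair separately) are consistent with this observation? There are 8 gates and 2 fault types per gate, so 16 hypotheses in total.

2

Fault-free: N1=1, N2=0, N3=0, N4=0, N5=1, N6=1, N7=0, N8=1 → Y1=0, Y2=1. Observed Y1=1, Y2=1.
  N1: none of the 2 fault types match ✗
  N2: stuck-at-1 ✓; others ✗
  N3: none of the 2 fault types match ✗
  N4: none of the 2 fault types match ✗
  N5: none of the 2 fault types match ✗
  N6: none of the 2 fault types match ✗
  N7: stuck-at-1 ✓; others ✗
  N8: none of the 2 fault types match ✗
Consistent faults: {N2 stuck-at-1, N7 stuck-at-1} — 2 in all.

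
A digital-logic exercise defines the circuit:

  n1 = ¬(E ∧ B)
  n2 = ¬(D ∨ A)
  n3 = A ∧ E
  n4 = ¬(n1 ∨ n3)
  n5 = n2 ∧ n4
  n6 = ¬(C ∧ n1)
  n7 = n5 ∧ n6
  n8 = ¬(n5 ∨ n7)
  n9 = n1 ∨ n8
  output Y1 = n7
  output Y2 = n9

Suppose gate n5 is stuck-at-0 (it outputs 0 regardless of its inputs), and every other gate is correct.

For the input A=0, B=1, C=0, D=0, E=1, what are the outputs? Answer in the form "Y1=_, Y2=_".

Propagate with n5 forced: n1=0, n2=1, n3=0, n4=1, n5=0 [stuck-at-0], n6=1, n7=0, n8=1, n9=1.
So the outputs are Y1=0, Y2=1. (Without the fault they would be Y1=1, Y2=0.)

Y1=0, Y2=1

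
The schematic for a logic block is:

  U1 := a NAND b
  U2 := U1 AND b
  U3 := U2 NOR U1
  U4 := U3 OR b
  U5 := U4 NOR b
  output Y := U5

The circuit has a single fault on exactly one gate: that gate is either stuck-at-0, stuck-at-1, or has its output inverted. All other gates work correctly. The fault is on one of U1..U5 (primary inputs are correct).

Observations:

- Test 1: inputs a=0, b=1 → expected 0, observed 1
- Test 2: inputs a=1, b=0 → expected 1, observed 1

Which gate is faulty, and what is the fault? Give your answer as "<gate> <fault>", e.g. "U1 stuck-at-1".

U5 stuck-at-1

Fault-free values for test 1 (a=0, b=1): U1=1, U2=1, U3=0, U4=1, U5=0, giving Y=0. Observed 1.
Test 1: faults giving observed 1 are {U5 stuck-at-1, U5 inverted output}.
Test 2 (a=1, b=0): fault-free U1=1, U2=0, U3=0, U4=0, U5=1 → 1; observed 1. Eliminates U5 inverted output.
Only U5 stuck-at-1 is consistent with every test.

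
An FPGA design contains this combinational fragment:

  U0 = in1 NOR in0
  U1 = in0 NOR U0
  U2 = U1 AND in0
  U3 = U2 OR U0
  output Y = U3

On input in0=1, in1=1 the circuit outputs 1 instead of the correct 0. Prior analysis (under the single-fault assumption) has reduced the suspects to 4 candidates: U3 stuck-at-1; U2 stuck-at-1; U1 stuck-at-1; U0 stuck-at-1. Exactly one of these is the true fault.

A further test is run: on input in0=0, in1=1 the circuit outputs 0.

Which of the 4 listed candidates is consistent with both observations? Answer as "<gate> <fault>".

Evaluate each candidate on input in0=0, in1=1:
  U3 stuck-at-1: U0=0, U1=1, U2=0, U3=1 [stuck-at-1] → 1 — eliminated
  U2 stuck-at-1: U0=0, U1=1, U2=1 [stuck-at-1], U3=1 → 1 — eliminated
  U1 stuck-at-1: U0=0, U1=1 [stuck-at-1], U2=0, U3=0 → 0 — matches
  U0 stuck-at-1: U0=1 [stuck-at-1], U1=0, U2=0, U3=1 → 1 — eliminated
Only U1 stuck-at-1 reproduces the observed 0.

U1 stuck-at-1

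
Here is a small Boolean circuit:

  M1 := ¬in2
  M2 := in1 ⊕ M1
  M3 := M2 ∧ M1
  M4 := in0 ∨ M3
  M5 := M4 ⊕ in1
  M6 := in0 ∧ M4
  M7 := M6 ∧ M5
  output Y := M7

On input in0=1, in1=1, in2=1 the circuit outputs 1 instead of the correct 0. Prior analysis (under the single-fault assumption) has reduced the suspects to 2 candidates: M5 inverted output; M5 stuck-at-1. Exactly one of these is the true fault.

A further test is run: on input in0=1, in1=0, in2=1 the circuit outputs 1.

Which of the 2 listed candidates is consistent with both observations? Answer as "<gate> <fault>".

Evaluate each candidate on input in0=1, in1=0, in2=1:
  M5 inverted output: M1=0, M2=0, M3=0, M4=1, M5=0 [inverted output], M6=1, M7=0 → 0 — eliminated
  M5 stuck-at-1: M1=0, M2=0, M3=0, M4=1, M5=1 [stuck-at-1], M6=1, M7=1 → 1 — matches
Only M5 stuck-at-1 reproduces the observed 1.

M5 stuck-at-1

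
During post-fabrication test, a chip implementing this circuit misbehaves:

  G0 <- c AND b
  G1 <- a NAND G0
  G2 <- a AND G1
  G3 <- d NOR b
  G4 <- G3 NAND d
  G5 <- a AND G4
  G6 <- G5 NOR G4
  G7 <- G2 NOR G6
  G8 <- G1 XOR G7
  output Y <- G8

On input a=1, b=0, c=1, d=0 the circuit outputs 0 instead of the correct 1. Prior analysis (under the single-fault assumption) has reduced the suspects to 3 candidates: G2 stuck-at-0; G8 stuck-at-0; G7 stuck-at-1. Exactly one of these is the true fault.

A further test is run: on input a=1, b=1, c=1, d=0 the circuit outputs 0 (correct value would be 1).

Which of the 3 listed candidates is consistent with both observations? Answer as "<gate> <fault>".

G8 stuck-at-0

Evaluate each candidate on input a=1, b=1, c=1, d=0:
  G2 stuck-at-0: G0=1, G1=0, G2=0 [stuck-at-0], G3=0, G4=1, G5=1, G6=0, G7=1, G8=1 → 1 — eliminated
  G8 stuck-at-0: G0=1, G1=0, G2=0, G3=0, G4=1, G5=1, G6=0, G7=1, G8=0 [stuck-at-0] → 0 — matches
  G7 stuck-at-1: G0=1, G1=0, G2=0, G3=0, G4=1, G5=1, G6=0, G7=1 [stuck-at-1], G8=1 → 1 — eliminated
Only G8 stuck-at-0 reproduces the observed 0.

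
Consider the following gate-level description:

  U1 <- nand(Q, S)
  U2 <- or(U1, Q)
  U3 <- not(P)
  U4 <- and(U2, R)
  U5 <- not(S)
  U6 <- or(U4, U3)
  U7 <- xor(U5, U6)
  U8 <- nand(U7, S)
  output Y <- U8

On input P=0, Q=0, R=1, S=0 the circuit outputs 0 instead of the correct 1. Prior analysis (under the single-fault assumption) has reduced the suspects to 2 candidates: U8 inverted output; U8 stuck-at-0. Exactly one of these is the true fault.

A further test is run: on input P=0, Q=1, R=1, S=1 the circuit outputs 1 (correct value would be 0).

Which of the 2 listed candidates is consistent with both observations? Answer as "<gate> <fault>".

U8 inverted output

Evaluate each candidate on input P=0, Q=1, R=1, S=1:
  U8 inverted output: U1=0, U2=1, U3=1, U4=1, U5=0, U6=1, U7=1, U8=1 [inverted output] → 1 — matches
  U8 stuck-at-0: U1=0, U2=1, U3=1, U4=1, U5=0, U6=1, U7=1, U8=0 [stuck-at-0] → 0 — eliminated
Only U8 inverted output reproduces the observed 1.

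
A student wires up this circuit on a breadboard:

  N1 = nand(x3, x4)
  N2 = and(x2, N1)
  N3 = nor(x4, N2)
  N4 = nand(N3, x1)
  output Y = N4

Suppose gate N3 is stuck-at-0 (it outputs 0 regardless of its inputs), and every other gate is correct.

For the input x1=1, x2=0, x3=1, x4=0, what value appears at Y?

1

Propagate with N3 forced: N1=1, N2=0, N3=0 [stuck-at-0], N4=1.
So Y = 1. (Without the fault it would be 0.)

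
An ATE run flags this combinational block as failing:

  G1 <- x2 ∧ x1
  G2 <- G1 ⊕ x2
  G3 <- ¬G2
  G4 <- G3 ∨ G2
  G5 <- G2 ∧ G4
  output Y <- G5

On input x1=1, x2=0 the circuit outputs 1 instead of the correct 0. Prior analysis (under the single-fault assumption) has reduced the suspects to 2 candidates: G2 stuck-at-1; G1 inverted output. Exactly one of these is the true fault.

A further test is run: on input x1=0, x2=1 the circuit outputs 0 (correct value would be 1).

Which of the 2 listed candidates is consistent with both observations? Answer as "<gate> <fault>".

G1 inverted output

Evaluate each candidate on input x1=0, x2=1:
  G2 stuck-at-1: G1=0, G2=1 [stuck-at-1], G3=0, G4=1, G5=1 → 1 — eliminated
  G1 inverted output: G1=1 [inverted output], G2=0, G3=1, G4=1, G5=0 → 0 — matches
Only G1 inverted output reproduces the observed 0.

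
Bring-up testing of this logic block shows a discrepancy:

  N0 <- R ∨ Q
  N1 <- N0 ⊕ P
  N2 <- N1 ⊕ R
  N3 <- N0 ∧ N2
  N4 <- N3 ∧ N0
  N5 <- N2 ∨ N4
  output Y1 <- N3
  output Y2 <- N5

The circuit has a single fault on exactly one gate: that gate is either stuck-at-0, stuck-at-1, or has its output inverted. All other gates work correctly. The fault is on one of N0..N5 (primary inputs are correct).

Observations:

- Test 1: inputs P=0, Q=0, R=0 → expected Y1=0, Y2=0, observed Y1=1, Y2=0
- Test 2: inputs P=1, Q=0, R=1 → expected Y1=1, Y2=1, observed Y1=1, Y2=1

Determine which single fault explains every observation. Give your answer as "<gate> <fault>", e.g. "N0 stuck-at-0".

N3 stuck-at-1

Fault-free values for test 1 (P=0, Q=0, R=0): N0=0, N1=0, N2=0, N3=0, N4=0, N5=0, giving Y1=0, Y2=0. Observed Y1=1, Y2=0.
Test 1: faults giving observed Y1=1, Y2=0 are {N3 stuck-at-1, N3 inverted output}.
Test 2 (P=1, Q=0, R=1): fault-free N0=1, N1=0, N2=1, N3=1, N4=1, N5=1 → Y1=1, Y2=1; observed Y1=1, Y2=1. Eliminates N3 inverted output.
Only N3 stuck-at-1 is consistent with every test.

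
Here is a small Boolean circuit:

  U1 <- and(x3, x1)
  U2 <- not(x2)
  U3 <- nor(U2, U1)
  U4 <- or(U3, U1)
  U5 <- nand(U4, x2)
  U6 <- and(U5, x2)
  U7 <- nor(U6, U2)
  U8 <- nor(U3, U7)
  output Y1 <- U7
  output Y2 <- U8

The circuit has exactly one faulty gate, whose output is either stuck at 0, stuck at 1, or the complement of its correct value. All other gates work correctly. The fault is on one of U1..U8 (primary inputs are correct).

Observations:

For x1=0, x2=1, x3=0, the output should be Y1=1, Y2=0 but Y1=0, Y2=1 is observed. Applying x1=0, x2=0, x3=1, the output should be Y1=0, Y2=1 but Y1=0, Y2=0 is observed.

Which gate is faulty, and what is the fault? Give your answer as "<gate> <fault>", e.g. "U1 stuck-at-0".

Fault-free values for test 1 (x1=0, x2=1, x3=0): U1=0, U2=0, U3=1, U4=1, U5=0, U6=0, U7=1, U8=0, giving Y1=1, Y2=0. Observed Y1=0, Y2=1.
Test 1: faults giving observed Y1=0, Y2=1 are {U2 stuck-at-1, U2 inverted output, U3 stuck-at-0, U3 inverted output}.
Test 2 (x1=0, x2=0, x3=1): fault-free U1=0, U2=1, U3=0, U4=0, U5=1, U6=0, U7=0, U8=1 → Y1=0, Y2=1; observed Y1=0, Y2=0. Eliminates U2 stuck-at-1, U2 inverted output, U3 stuck-at-0.
Only U3 inverted output is consistent with every test.

U3 inverted output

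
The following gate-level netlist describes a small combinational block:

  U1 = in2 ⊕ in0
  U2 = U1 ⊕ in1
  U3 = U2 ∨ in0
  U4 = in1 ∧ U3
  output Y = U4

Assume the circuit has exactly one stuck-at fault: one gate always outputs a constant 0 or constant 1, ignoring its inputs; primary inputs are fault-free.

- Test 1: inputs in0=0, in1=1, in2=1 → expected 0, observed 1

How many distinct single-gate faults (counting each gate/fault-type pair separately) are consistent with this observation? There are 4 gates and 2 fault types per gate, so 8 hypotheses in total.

4

Fault-free: U1=1, U2=0, U3=0, U4=0 → 0. Observed 1.
  U1 stuck-at-0: output 1 ✓
  U1 stuck-at-1: output 0 ✗
  U2 stuck-at-0: output 0 ✗
  U2 stuck-at-1: output 1 ✓
  U3 stuck-at-0: output 0 ✗
  U3 stuck-at-1: output 1 ✓
  U4 stuck-at-0: output 0 ✗
  U4 stuck-at-1: output 1 ✓
Consistent faults: {U1 stuck-at-0, U2 stuck-at-1, U3 stuck-at-1, U4 stuck-at-1} — 4 in all.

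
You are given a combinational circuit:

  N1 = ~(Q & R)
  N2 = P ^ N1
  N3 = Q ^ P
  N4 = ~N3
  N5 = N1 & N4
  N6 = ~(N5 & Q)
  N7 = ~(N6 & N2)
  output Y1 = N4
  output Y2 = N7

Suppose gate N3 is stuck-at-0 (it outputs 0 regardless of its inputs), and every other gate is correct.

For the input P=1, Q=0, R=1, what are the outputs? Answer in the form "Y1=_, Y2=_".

Y1=1, Y2=1

Propagate with N3 forced: N1=1, N2=0, N3=0 [stuck-at-0], N4=1, N5=1, N6=1, N7=1.
So the outputs are Y1=1, Y2=1. (Without the fault they would be Y1=0, Y2=1.)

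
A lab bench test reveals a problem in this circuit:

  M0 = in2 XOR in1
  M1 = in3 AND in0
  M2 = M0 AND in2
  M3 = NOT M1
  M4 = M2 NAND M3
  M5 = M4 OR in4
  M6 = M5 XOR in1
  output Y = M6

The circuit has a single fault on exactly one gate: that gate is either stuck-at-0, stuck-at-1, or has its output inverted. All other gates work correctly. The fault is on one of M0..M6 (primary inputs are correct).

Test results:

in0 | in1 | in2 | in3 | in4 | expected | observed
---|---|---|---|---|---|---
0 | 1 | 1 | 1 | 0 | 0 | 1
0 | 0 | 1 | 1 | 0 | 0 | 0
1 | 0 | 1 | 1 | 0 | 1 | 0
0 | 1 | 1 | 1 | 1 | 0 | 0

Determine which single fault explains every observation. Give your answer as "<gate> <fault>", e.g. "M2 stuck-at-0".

Fault-free values for test 1 (in0=0, in1=1, in2=1, in3=1, in4=0): M0=0, M1=0, M2=0, M3=1, M4=1, M5=1, M6=0, giving Y=0. Observed 1.
Test 1: faults giving observed 1 are {M0 stuck-at-1, M0 inverted output, M2 stuck-at-1, M2 inverted output, M4 stuck-at-0, M4 inverted output, M5 stuck-at-0, M5 inverted output, M6 stuck-at-1, M6 inverted output}.
Test 2 (in0=0, in1=0, in2=1, in3=1, in4=0): fault-free M0=1, M1=0, M2=1, M3=1, M4=0, M5=0, M6=0 → 0; observed 0. Eliminates M0 inverted output, M2 inverted output, M4 inverted output, M5 inverted output, M6 stuck-at-1, M6 inverted output.
Test 3 (in0=1, in1=0, in2=1, in3=1, in4=0): fault-free M0=1, M1=1, M2=1, M3=0, M4=1, M5=1, M6=1 → 1; observed 0. Eliminates M0 stuck-at-1, M2 stuck-at-1.
Test 4 (in0=0, in1=1, in2=1, in3=1, in4=1): fault-free M0=0, M1=0, M2=0, M3=1, M4=1, M5=1, M6=0 → 0; observed 0. Eliminates M5 stuck-at-0.
Only M4 stuck-at-0 is consistent with every test.

M4 stuck-at-0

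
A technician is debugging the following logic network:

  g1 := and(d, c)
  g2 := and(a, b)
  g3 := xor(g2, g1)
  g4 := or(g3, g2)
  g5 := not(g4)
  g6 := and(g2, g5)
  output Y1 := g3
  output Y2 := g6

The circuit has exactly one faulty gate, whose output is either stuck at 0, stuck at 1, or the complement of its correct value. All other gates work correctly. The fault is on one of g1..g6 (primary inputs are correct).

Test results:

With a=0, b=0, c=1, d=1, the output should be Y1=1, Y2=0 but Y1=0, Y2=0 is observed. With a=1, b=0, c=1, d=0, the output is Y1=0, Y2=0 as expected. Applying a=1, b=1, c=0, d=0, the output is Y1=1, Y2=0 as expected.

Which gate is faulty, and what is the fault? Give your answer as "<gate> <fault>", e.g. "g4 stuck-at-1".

g1 stuck-at-0

Fault-free values for test 1 (a=0, b=0, c=1, d=1): g1=1, g2=0, g3=1, g4=1, g5=0, g6=0, giving Y1=1, Y2=0. Observed Y1=0, Y2=0.
Test 1: faults giving observed Y1=0, Y2=0 are {g1 stuck-at-0, g1 inverted output, g2 stuck-at-1, g2 inverted output, g3 stuck-at-0, g3 inverted output}.
Test 2 (a=1, b=0, c=1, d=0): fault-free g1=0, g2=0, g3=0, g4=0, g5=1, g6=0 → Y1=0, Y2=0; observed Y1=0, Y2=0. Eliminates g1 inverted output, g2 stuck-at-1, g2 inverted output, g3 inverted output.
Test 3 (a=1, b=1, c=0, d=0): fault-free g1=0, g2=1, g3=1, g4=1, g5=0, g6=0 → Y1=1, Y2=0; observed Y1=1, Y2=0. Eliminates g3 stuck-at-0.
Only g1 stuck-at-0 is consistent with every test.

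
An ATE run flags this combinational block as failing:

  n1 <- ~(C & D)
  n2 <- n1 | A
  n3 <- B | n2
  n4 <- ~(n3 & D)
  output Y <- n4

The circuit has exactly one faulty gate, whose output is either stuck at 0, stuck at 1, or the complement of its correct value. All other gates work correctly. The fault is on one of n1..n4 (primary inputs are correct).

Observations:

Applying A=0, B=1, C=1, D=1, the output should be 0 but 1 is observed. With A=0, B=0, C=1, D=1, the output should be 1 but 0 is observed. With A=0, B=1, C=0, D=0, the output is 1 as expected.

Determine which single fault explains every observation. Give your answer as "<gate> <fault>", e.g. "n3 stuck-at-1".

Fault-free values for test 1 (A=0, B=1, C=1, D=1): n1=0, n2=0, n3=1, n4=0, giving Y=0. Observed 1.
Test 1: faults giving observed 1 are {n3 stuck-at-0, n3 inverted output, n4 stuck-at-1, n4 inverted output}.
Test 2 (A=0, B=0, C=1, D=1): fault-free n1=0, n2=0, n3=0, n4=1 → 1; observed 0. Eliminates n3 stuck-at-0, n4 stuck-at-1.
Test 3 (A=0, B=1, C=0, D=0): fault-free n1=1, n2=1, n3=1, n4=1 → 1; observed 1. Eliminates n4 inverted output.
Only n3 inverted output is consistent with every test.

n3 inverted output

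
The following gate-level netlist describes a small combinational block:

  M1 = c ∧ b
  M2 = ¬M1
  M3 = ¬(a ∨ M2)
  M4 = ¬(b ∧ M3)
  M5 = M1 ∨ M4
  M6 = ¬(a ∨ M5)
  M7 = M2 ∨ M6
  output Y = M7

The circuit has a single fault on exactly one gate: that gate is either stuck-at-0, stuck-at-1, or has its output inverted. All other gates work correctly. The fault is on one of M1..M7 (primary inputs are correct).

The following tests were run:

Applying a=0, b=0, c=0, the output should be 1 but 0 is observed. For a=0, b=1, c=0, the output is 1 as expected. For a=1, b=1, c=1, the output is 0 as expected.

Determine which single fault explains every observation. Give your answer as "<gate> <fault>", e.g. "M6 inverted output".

Fault-free values for test 1 (a=0, b=0, c=0): M1=0, M2=1, M3=0, M4=1, M5=1, M6=0, M7=1, giving Y=1. Observed 0.
Test 1: faults giving observed 0 are {M1 stuck-at-1, M1 inverted output, M2 stuck-at-0, M2 inverted output, M7 stuck-at-0, M7 inverted output}.
Test 2 (a=0, b=1, c=0): fault-free M1=0, M2=1, M3=0, M4=1, M5=1, M6=0, M7=1 → 1; observed 1. Eliminates M1 stuck-at-1, M1 inverted output, M7 stuck-at-0, M7 inverted output.
Test 3 (a=1, b=1, c=1): fault-free M1=1, M2=0, M3=0, M4=1, M5=1, M6=0, M7=0 → 0; observed 0. Eliminates M2 inverted output.
Only M2 stuck-at-0 is consistent with every test.

M2 stuck-at-0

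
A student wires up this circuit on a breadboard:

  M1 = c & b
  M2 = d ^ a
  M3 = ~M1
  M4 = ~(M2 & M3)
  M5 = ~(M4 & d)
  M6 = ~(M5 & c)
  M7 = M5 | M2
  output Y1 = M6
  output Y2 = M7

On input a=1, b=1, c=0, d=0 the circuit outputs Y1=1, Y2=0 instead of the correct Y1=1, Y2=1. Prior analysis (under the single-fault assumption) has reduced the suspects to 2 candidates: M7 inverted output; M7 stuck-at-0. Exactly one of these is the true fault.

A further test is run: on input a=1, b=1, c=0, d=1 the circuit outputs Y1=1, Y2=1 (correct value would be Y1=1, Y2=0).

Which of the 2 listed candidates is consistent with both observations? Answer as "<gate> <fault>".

M7 inverted output

Evaluate each candidate on input a=1, b=1, c=0, d=1:
  M7 inverted output: M1=0, M2=0, M3=1, M4=1, M5=0, M6=1, M7=1 [inverted output] → Y1=1, Y2=1 — matches
  M7 stuck-at-0: M1=0, M2=0, M3=1, M4=1, M5=0, M6=1, M7=0 [stuck-at-0] → Y1=1, Y2=0 — eliminated
Only M7 inverted output reproduces the observed Y1=1, Y2=1.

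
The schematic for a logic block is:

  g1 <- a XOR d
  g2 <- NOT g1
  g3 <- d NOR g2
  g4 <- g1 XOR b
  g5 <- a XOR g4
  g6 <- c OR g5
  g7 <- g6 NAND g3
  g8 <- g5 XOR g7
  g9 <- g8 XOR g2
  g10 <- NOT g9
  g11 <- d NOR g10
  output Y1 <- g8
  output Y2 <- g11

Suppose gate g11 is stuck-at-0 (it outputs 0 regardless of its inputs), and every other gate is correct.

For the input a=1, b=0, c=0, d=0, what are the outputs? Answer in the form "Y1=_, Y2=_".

Y1=1, Y2=0

Propagate with g11 forced: g1=1, g2=0, g3=1, g4=1, g5=0, g6=0, g7=1, g8=1, g9=1, g10=0, g11=0 [stuck-at-0].
So the outputs are Y1=1, Y2=0. (Without the fault they would be Y1=1, Y2=1.)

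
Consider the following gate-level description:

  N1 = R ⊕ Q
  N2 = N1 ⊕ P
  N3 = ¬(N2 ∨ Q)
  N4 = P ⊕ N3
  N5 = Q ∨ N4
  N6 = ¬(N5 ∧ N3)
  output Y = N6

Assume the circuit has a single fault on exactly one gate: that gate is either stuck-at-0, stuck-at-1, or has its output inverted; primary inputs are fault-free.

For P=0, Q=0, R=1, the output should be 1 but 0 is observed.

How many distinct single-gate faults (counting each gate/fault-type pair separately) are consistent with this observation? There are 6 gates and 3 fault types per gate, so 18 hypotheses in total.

Fault-free: N1=1, N2=1, N3=0, N4=0, N5=0, N6=1 → 1. Observed 0.
  N1: stuck-at-0, inverted output ✓; others ✗
  N2: stuck-at-0, inverted output ✓; others ✗
  N3: stuck-at-1, inverted output ✓; others ✗
  N4: none of the 3 fault types match ✗
  N5: none of the 3 fault types match ✗
  N6: stuck-at-0, inverted output ✓; others ✗
Consistent faults: {N1 stuck-at-0, N1 inverted output, N2 stuck-at-0, N2 inverted output, N3 stuck-at-1, N3 inverted output, N6 stuck-at-0, N6 inverted output} — 8 in all.

8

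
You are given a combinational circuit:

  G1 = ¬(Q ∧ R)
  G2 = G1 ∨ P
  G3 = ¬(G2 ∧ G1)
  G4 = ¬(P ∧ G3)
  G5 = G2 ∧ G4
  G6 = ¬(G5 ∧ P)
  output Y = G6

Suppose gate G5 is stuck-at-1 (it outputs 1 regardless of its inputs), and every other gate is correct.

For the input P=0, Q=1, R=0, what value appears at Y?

Propagate with G5 forced: G1=1, G2=1, G3=0, G4=1, G5=1 [stuck-at-1], G6=1.
So Y = 1. (Same as the fault-free value — the fault is masked on this input.)

1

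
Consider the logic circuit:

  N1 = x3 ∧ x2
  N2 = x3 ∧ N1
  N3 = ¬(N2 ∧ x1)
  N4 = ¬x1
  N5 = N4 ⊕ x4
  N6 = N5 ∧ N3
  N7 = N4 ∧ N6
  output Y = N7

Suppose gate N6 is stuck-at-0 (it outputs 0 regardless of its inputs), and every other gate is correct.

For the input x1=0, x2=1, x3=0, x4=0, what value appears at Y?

0

Propagate with N6 forced: N1=0, N2=0, N3=1, N4=1, N5=1, N6=0 [stuck-at-0], N7=0.
So Y = 0. (Without the fault it would be 1.)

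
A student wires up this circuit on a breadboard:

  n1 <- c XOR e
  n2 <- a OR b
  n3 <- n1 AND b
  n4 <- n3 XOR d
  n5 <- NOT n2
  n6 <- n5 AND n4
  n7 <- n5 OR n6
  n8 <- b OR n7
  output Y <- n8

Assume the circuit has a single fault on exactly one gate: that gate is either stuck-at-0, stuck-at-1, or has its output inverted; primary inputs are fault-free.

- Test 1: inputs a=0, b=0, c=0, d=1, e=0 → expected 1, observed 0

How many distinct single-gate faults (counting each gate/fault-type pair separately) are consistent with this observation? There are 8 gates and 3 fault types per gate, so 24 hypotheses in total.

Fault-free: n1=0, n2=0, n3=0, n4=1, n5=1, n6=1, n7=1, n8=1 → 1. Observed 0.
  n1: none of the 3 fault types match ✗
  n2: stuck-at-1, inverted output ✓; others ✗
  n3: none of the 3 fault types match ✗
  n4: none of the 3 fault types match ✗
  n5: stuck-at-0, inverted output ✓; others ✗
  n6: none of the 3 fault types match ✗
  n7: stuck-at-0, inverted output ✓; others ✗
  n8: stuck-at-0, inverted output ✓; others ✗
Consistent faults: {n2 stuck-at-1, n2 inverted output, n5 stuck-at-0, n5 inverted output, n7 stuck-at-0, n7 inverted output, n8 stuck-at-0, n8 inverted output} — 8 in all.

8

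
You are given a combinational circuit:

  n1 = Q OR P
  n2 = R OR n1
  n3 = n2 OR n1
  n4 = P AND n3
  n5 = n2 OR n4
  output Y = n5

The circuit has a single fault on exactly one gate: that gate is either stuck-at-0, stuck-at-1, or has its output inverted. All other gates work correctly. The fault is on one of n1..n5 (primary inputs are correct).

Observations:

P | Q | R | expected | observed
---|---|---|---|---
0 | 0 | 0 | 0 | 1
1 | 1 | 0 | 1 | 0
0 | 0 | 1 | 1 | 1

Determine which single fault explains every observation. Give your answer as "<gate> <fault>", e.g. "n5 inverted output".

n1 inverted output

Fault-free values for test 1 (P=0, Q=0, R=0): n1=0, n2=0, n3=0, n4=0, n5=0, giving Y=0. Observed 1.
Test 1: faults giving observed 1 are {n1 stuck-at-1, n1 inverted output, n2 stuck-at-1, n2 inverted output, n4 stuck-at-1, n4 inverted output, n5 stuck-at-1, n5 inverted output}.
Test 2 (P=1, Q=1, R=0): fault-free n1=1, n2=1, n3=1, n4=1, n5=1 → 1; observed 0. Eliminates n1 stuck-at-1, n2 stuck-at-1, n2 inverted output, n4 stuck-at-1, n4 inverted output, n5 stuck-at-1.
Test 3 (P=0, Q=0, R=1): fault-free n1=0, n2=1, n3=1, n4=0, n5=1 → 1; observed 1. Eliminates n5 inverted output.
Only n1 inverted output is consistent with every test.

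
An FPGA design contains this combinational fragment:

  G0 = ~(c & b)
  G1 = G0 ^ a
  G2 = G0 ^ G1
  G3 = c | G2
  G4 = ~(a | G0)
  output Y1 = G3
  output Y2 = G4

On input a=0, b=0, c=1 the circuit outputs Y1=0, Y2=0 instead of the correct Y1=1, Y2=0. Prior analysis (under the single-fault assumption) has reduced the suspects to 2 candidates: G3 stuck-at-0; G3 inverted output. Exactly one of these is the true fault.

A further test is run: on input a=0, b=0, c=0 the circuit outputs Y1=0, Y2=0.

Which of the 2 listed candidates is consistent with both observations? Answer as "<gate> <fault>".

Evaluate each candidate on input a=0, b=0, c=0:
  G3 stuck-at-0: G0=1, G1=1, G2=0, G3=0 [stuck-at-0], G4=0 → Y1=0, Y2=0 — matches
  G3 inverted output: G0=1, G1=1, G2=0, G3=1 [inverted output], G4=0 → Y1=1, Y2=0 — eliminated
Only G3 stuck-at-0 reproduces the observed Y1=0, Y2=0.

G3 stuck-at-0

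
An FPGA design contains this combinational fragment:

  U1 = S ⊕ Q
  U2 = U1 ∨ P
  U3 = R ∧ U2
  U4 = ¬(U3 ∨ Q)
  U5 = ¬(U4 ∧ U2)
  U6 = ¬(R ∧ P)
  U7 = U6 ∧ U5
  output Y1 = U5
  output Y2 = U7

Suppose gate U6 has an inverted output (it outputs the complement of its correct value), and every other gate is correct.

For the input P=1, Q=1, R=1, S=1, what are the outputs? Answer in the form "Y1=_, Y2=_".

Propagate with U6 forced: U1=0, U2=1, U3=1, U4=0, U5=1, U6=1 [inverted output], U7=1.
So the outputs are Y1=1, Y2=1. (Without the fault they would be Y1=1, Y2=0.)

Y1=1, Y2=1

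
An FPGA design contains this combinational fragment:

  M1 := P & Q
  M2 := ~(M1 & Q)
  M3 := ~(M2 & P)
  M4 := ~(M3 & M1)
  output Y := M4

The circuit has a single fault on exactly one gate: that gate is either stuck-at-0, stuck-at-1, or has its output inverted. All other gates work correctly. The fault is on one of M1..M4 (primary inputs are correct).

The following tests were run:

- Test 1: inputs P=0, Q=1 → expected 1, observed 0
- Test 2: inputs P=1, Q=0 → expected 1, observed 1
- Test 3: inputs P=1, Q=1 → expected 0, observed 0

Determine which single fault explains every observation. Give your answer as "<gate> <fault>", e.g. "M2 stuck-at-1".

Fault-free values for test 1 (P=0, Q=1): M1=0, M2=1, M3=1, M4=1, giving Y=1. Observed 0.
Test 1: faults giving observed 0 are {M1 stuck-at-1, M1 inverted output, M4 stuck-at-0, M4 inverted output}.
Test 2 (P=1, Q=0): fault-free M1=0, M2=1, M3=0, M4=1 → 1; observed 1. Eliminates M4 stuck-at-0, M4 inverted output.
Test 3 (P=1, Q=1): fault-free M1=1, M2=0, M3=1, M4=0 → 0; observed 0. Eliminates M1 inverted output.
Only M1 stuck-at-1 is consistent with every test.

M1 stuck-at-1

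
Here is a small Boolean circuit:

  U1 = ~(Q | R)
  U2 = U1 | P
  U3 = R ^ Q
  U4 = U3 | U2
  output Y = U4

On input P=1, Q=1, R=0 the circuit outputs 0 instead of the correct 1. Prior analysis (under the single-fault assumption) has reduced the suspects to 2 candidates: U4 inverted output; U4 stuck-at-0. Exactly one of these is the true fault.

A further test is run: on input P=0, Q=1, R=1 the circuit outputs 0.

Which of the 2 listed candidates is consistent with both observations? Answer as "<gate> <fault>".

U4 stuck-at-0

Evaluate each candidate on input P=0, Q=1, R=1:
  U4 inverted output: U1=0, U2=0, U3=0, U4=1 [inverted output] → 1 — eliminated
  U4 stuck-at-0: U1=0, U2=0, U3=0, U4=0 [stuck-at-0] → 0 — matches
Only U4 stuck-at-0 reproduces the observed 0.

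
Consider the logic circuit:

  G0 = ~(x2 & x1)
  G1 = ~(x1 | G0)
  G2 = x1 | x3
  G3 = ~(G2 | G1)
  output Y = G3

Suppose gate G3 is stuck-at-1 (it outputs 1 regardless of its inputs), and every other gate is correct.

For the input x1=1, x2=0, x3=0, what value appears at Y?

Propagate with G3 forced: G0=1, G1=0, G2=1, G3=1 [stuck-at-1].
So Y = 1. (Without the fault it would be 0.)

1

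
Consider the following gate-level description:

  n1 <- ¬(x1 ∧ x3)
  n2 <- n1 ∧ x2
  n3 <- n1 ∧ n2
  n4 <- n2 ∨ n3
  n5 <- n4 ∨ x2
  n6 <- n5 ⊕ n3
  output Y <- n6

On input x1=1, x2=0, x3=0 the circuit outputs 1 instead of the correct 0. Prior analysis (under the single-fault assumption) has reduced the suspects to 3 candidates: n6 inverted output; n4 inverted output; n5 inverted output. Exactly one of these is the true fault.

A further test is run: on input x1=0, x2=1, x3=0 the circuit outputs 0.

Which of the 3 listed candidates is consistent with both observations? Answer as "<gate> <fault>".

Evaluate each candidate on input x1=0, x2=1, x3=0:
  n6 inverted output: n1=1, n2=1, n3=1, n4=1, n5=1, n6=1 [inverted output] → 1 — eliminated
  n4 inverted output: n1=1, n2=1, n3=1, n4=0 [inverted output], n5=1, n6=0 → 0 — matches
  n5 inverted output: n1=1, n2=1, n3=1, n4=1, n5=0 [inverted output], n6=1 → 1 — eliminated
Only n4 inverted output reproduces the observed 0.

n4 inverted output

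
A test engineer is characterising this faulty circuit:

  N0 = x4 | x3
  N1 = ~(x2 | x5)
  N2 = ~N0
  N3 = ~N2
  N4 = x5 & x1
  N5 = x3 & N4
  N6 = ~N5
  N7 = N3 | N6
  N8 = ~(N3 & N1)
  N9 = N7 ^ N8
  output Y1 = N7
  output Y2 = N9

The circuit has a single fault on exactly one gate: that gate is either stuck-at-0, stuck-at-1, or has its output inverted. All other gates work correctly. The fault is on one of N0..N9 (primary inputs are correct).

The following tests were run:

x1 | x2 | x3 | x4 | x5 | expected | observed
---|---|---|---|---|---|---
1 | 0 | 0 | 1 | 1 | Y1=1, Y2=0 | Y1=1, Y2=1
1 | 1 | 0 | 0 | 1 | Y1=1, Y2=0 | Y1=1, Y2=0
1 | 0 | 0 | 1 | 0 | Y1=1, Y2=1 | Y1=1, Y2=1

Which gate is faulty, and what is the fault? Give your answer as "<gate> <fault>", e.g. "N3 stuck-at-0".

N1 stuck-at-1

Fault-free values for test 1 (x1=1, x2=0, x3=0, x4=1, x5=1): N0=1, N1=0, N2=0, N3=1, N4=1, N5=0, N6=1, N7=1, N8=1, N9=0, giving Y1=1, Y2=0. Observed Y1=1, Y2=1.
Test 1: faults giving observed Y1=1, Y2=1 are {N1 stuck-at-1, N1 inverted output, N8 stuck-at-0, N8 inverted output, N9 stuck-at-1, N9 inverted output}.
Test 2 (x1=1, x2=1, x3=0, x4=0, x5=1): fault-free N0=0, N1=0, N2=1, N3=0, N4=1, N5=0, N6=1, N7=1, N8=1, N9=0 → Y1=1, Y2=0; observed Y1=1, Y2=0. Eliminates N8 stuck-at-0, N8 inverted output, N9 stuck-at-1, N9 inverted output.
Test 3 (x1=1, x2=0, x3=0, x4=1, x5=0): fault-free N0=1, N1=1, N2=0, N3=1, N4=0, N5=0, N6=1, N7=1, N8=0, N9=1 → Y1=1, Y2=1; observed Y1=1, Y2=1. Eliminates N1 inverted output.
Only N1 stuck-at-1 is consistent with every test.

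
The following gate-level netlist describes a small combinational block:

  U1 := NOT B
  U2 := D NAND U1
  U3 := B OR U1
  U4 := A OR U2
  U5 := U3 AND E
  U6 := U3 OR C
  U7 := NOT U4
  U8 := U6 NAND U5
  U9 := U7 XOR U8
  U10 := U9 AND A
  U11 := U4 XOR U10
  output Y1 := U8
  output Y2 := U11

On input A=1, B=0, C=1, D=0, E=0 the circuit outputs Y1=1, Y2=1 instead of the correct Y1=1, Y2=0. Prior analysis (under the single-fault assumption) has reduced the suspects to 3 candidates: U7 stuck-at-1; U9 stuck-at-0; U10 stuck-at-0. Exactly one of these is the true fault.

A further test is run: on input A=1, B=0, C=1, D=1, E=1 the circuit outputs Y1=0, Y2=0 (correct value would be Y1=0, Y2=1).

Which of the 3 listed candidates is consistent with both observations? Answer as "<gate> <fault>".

U7 stuck-at-1

Evaluate each candidate on input A=1, B=0, C=1, D=1, E=1:
  U7 stuck-at-1: U1=1, U2=0, U3=1, U4=1, U5=1, U6=1, U7=1 [stuck-at-1], U8=0, U9=1, U10=1, U11=0 → Y1=0, Y2=0 — matches
  U9 stuck-at-0: U1=1, U2=0, U3=1, U4=1, U5=1, U6=1, U7=0, U8=0, U9=0 [stuck-at-0], U10=0, U11=1 → Y1=0, Y2=1 — eliminated
  U10 stuck-at-0: U1=1, U2=0, U3=1, U4=1, U5=1, U6=1, U7=0, U8=0, U9=0, U10=0 [stuck-at-0], U11=1 → Y1=0, Y2=1 — eliminated
Only U7 stuck-at-1 reproduces the observed Y1=0, Y2=0.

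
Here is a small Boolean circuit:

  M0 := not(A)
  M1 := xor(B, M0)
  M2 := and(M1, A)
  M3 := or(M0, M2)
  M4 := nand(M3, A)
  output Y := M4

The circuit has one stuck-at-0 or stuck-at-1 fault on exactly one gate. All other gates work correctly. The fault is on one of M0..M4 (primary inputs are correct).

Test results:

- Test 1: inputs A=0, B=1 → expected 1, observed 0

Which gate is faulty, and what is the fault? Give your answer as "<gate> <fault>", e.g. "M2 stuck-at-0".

Fault-free values for test 1 (A=0, B=1): M0=1, M1=0, M2=0, M3=1, M4=1, giving Y=1. Observed 0.
Test 1: faults giving observed 0 are {M4 stuck-at-0}.
Only M4 stuck-at-0 is consistent with every test.

M4 stuck-at-0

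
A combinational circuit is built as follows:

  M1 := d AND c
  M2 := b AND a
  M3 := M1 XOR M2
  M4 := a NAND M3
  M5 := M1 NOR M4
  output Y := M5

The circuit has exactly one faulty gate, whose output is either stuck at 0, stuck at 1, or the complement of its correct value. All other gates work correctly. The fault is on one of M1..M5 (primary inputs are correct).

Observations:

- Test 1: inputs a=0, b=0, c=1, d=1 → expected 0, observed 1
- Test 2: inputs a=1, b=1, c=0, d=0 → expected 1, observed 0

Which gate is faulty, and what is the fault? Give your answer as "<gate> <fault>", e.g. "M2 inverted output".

Fault-free values for test 1 (a=0, b=0, c=1, d=1): M1=1, M2=0, M3=1, M4=1, M5=0, giving Y=0. Observed 1.
Test 1: faults giving observed 1 are {M5 stuck-at-1, M5 inverted output}.
Test 2 (a=1, b=1, c=0, d=0): fault-free M1=0, M2=1, M3=1, M4=0, M5=1 → 1; observed 0. Eliminates M5 stuck-at-1.
Only M5 inverted output is consistent with every test.

M5 inverted output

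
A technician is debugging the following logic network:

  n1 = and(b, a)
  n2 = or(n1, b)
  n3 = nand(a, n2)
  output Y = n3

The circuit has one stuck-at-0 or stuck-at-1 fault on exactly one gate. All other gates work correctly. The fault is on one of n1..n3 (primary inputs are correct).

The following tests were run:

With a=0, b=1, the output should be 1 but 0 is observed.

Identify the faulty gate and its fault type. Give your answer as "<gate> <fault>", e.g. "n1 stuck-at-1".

n3 stuck-at-0

Fault-free values for test 1 (a=0, b=1): n1=0, n2=1, n3=1, giving Y=1. Observed 0.
Test 1: faults giving observed 0 are {n3 stuck-at-0}.
Only n3 stuck-at-0 is consistent with every test.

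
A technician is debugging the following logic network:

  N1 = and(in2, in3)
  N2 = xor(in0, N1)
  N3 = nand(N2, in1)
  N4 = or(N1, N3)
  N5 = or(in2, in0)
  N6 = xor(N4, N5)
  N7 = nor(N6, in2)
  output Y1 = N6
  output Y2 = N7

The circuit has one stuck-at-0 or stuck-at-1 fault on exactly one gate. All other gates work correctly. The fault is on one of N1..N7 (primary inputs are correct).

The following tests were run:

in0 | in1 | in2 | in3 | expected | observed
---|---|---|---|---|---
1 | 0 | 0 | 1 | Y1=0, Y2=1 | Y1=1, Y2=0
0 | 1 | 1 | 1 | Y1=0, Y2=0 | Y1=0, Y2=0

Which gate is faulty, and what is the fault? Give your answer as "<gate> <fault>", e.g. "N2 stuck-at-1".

N3 stuck-at-0

Fault-free values for test 1 (in0=1, in1=0, in2=0, in3=1): N1=0, N2=1, N3=1, N4=1, N5=1, N6=0, N7=1, giving Y1=0, Y2=1. Observed Y1=1, Y2=0.
Test 1: faults giving observed Y1=1, Y2=0 are {N3 stuck-at-0, N4 stuck-at-0, N5 stuck-at-0, N6 stuck-at-1}.
Test 2 (in0=0, in1=1, in2=1, in3=1): fault-free N1=1, N2=1, N3=0, N4=1, N5=1, N6=0, N7=0 → Y1=0, Y2=0; observed Y1=0, Y2=0. Eliminates N4 stuck-at-0, N5 stuck-at-0, N6 stuck-at-1.
Only N3 stuck-at-0 is consistent with every test.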